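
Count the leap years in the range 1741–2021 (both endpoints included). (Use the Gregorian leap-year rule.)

68

Multiples of 4 in [1741,2021]: 70.
Of those, multiples of 100: 3 (not leap unless ÷400).
Multiples of 400: 1.
Leap years = 70 − 3 + 1 = 68.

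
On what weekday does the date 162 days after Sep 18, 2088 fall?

Sep 18, 2088 is a Saturday.
162 mod 7 = 1, so 162 days after a Saturday is Saturday + 1 = Sunday.

Sunday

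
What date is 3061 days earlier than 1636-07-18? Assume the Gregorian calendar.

March 1, 1628

−366 (one year; includes Feb 29, 1636) → Jul 18, 1635 (2695 left).
−365 (one year) → Jul 18, 1634 (2330 left).
−365 (one year) → Jul 18, 1633 (1965 left).
−365 (one year) → Jul 18, 1632 (1600 left).
−366 (one year; includes Feb 29, 1632) → Jul 18, 1631 (1234 left).
−365 (one year) → Jul 18, 1630 (869 left).
−365 (one year) → Jul 18, 1629 (504 left).
−365 (one year) → Jul 18, 1628 (139 left).
−18 → Jun 30, 1628 (end of Jun, 30 days; 121 left).
−30 → May 31, 1628 (end of May, 31 days; 91 left).
−31 → Apr 30, 1628 (end of Apr, 30 days; 60 left).
−30 → Mar 31, 1628 (end of Mar, 31 days; 30 left).
−30 → Mar 1, 1628.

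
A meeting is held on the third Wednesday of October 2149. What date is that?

October 1, 2149 is a Wednesday.
The first Wednesday is therefore October 1 (same day).
The third Wednesday is 1 + 2×7 = October 15.

October 15, 2149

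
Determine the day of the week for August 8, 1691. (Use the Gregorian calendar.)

Wednesday

Doomsday rule: the anchor day for the 1600s is Tuesday. For year 91: 91÷12 = 7 r 7, and 7÷4 = 1, so 7+7+1 = 15.
Tuesday + 15 ≡ Wednesday — that's 1691's doomsday.
In August the doomsday date is Aug 8.
Aug 8 is the doomsday itself: Wednesday.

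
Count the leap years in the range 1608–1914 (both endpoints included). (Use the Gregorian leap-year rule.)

74

Multiples of 4 in [1608,1914]: 77.
Of those, multiples of 100: 3 (not leap unless ÷400).
Multiples of 400: 0.
Leap years = 77 − 3 + 0 = 74.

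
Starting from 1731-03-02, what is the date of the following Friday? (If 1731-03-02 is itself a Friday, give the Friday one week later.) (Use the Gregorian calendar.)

Mar 2, 1731 is a Friday.
From Friday to the next Friday is 7 days.
Mar 2, 1731 + 7 = Mar 9, 1731.

March 9, 1731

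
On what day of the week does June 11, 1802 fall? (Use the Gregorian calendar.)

Friday

Doomsday rule: the anchor day for the 1800s is Friday. For year 02: 2÷12 = 0 r 2, and 2÷4 = 0, so 0+2+0 = 2.
Friday + 2 ≡ Sunday — that's 1802's doomsday.
In June the doomsday date is Jun 6.
Jun 11 is 5 days after Jun 6; 5 mod 7 = 5, so Sunday + 5 = Friday.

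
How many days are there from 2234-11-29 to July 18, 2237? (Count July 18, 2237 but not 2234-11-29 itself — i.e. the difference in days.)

962

Nov 29, 2234 → Nov 29, 2235: 365 days.
Nov 29, 2235 → Nov 29, 2236: 366 days (Feb 29, 2236 is in that span).
Nov 29, 2236 → Dec 29, 2236: 30 days (November has 30).
Dec 29, 2236 → Jan 29, 2237: 31 days (December has 31).
Jan 29, 2237 → Feb 28, 2237: 30 days (January has 31).
Feb 28, 2237 → Mar 28, 2237: 28 days (February has 28).
Mar 28, 2237 → Apr 28, 2237: 31 days (March has 31).
Apr 28, 2237 → May 28, 2237: 30 days (April has 30).
May 28, 2237 → Jun 28, 2237: 31 days (May has 31).
Jun 28, 2237 → Jul 18, 2237: 20 days.
Total: 962 days.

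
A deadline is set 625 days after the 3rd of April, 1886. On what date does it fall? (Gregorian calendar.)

+365 (one year) → Apr 3, 1887 (260 left).
Apr has 30 days: +28 → May 1, 1887 (232 left).
May has 31 days: +31 → Jun 1, 1887 (201 left).
Jun has 30 days: +30 → Jul 1, 1887 (171 left).
Jul has 31 days: +31 → Aug 1, 1887 (140 left).
Aug has 31 days: +31 → Sep 1, 1887 (109 left).
Sep has 30 days: +30 → Oct 1, 1887 (79 left).
Oct has 31 days: +31 → Nov 1, 1887 (48 left).
Nov has 30 days: +30 → Dec 1, 1887 (18 left).
+18 → Dec 19, 1887.

December 19, 1887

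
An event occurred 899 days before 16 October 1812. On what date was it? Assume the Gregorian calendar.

May 1, 1810

−366 (one year; includes Feb 29, 1812) → Oct 16, 1811 (533 left).
−365 (one year) → Oct 16, 1810 (168 left).
−16 → Sep 30, 1810 (end of Sep, 30 days; 152 left).
−30 → Aug 31, 1810 (end of Aug, 31 days; 122 left).
−31 → Jul 31, 1810 (end of Jul, 31 days; 91 left).
−31 → Jun 30, 1810 (end of Jun, 30 days; 60 left).
−30 → May 31, 1810 (end of May, 31 days; 30 left).
−30 → May 1, 1810.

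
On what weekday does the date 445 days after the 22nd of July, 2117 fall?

First find the weekday of Jul 22, 2117. Doomsday rule: the anchor day for the 2100s is Sunday. For year 17: 17÷12 = 1 r 5, and 5÷4 = 1, so 1+5+1 = 7.
Sunday + 7 ≡ Sunday — that's 2117's doomsday.
In July the doomsday date is Jul 11.
Jul 22 is 11 days after Jul 11; 11 mod 7 = 4, so Sunday + 4 = Thursday.
445 mod 7 = 4, so 445 days after a Thursday is Thursday + 4 = Monday.

Monday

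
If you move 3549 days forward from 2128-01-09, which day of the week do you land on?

Jan 9, 2128 is a Friday.
3549 mod 7 = 0, so 3549 days after a Friday is Friday + 0 = Friday.

Friday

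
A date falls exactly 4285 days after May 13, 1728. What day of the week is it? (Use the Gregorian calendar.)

Friday

First find the weekday of May 13, 1728. Doomsday rule: the anchor day for the 1700s is Sunday. For year 28: 28÷12 = 2 r 4, and 4÷4 = 1, so 2+4+1 = 7.
Sunday + 7 ≡ Sunday — that's 1728's doomsday.
In May the doomsday date is May 9.
May 13 is 4 days after May 9; 4 mod 7 = 4, so Sunday + 4 = Thursday.
4285 mod 7 = 1, so 4285 days after a Thursday is Thursday + 1 = Friday.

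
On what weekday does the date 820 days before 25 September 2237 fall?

First find the weekday of Sep 25, 2237. Doomsday rule: the anchor day for the 2200s is Friday. For year 37: 37÷12 = 3 r 1, and 1÷4 = 0, so 3+1+0 = 4.
Friday + 4 ≡ Tuesday — that's 2237's doomsday.
In September the doomsday date is Sep 5.
Sep 25 is 20 days after Sep 5; 20 mod 7 = 6, so Tuesday + 6 = Monday.
820 mod 7 = 1, so 820 days before a Monday is Monday − 1 = Sunday.

Sunday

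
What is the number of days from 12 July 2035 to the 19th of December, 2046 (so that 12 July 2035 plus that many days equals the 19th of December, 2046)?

4178

Jul 12, 2035 → Jul 12, 2036: 366 days (Feb 29, 2036 is in that span).
Jul 12, 2036 → Jul 12, 2037: 365 days.
Jul 12, 2037 → Jul 12, 2038: 365 days.
Jul 12, 2038 → Jul 12, 2039: 365 days.
Jul 12, 2039 → Jul 12, 2040: 366 days (Feb 29, 2040 is in that span).
Jul 12, 2040 → Jul 12, 2041: 365 days.
Jul 12, 2041 → Jul 12, 2042: 365 days.
Jul 12, 2042 → Jul 12, 2043: 365 days.
Jul 12, 2043 → Jul 12, 2044: 366 days (Feb 29, 2044 is in that span).
Jul 12, 2044 → Jul 12, 2045: 365 days.
Jul 12, 2045 → Jul 12, 2046: 365 days.
Jul 12, 2046 → Aug 12, 2046: 31 days (July has 31).
Aug 12, 2046 → Sep 12, 2046: 31 days (August has 31).
Sep 12, 2046 → Oct 12, 2046: 30 days (September has 30).
Oct 12, 2046 → Nov 12, 2046: 31 days (October has 31).
Nov 12, 2046 → Dec 12, 2046: 30 days (November has 30).
Dec 12, 2046 → Dec 19, 2046: 7 days.
Total: 4178 days.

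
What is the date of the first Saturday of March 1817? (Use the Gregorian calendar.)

March 1, 1817

March 1, 1817 is a Saturday.
The first Saturday is therefore March 1 (same day).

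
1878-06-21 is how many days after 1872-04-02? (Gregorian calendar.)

2271

Apr 2, 1872 → Apr 2, 1873: 365 days.
Apr 2, 1873 → Apr 2, 1874: 365 days.
Apr 2, 1874 → Apr 2, 1875: 365 days.
Apr 2, 1875 → Apr 2, 1876: 366 days (Feb 29, 1876 is in that span).
Apr 2, 1876 → Apr 2, 1877: 365 days.
Apr 2, 1877 → Apr 2, 1878: 365 days.
Apr 2, 1878 → May 2, 1878: 30 days (April has 30).
May 2, 1878 → Jun 2, 1878: 31 days (May has 31).
Jun 2, 1878 → Jun 21, 1878: 19 days.
Total: 2271 days.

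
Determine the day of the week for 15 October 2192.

Doomsday rule: the anchor day for the 2100s is Sunday. For year 92: 92÷12 = 7 r 8, and 8÷4 = 2, so 7+8+2 = 17.
Sunday + 17 ≡ Wednesday — that's 2192's doomsday.
In October the doomsday date is Oct 10.
Oct 15 is 5 days after Oct 10; 5 mod 7 = 5, so Wednesday + 5 = Monday.

Monday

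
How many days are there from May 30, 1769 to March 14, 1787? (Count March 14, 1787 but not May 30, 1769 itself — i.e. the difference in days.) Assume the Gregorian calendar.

6497

May 30, 1769 → May 30, 1770: 365 days.
May 30, 1770 → May 30, 1771: 365 days.
May 30, 1771 → May 30, 1772: 366 days (Feb 29, 1772 is in that span).
May 30, 1772 → May 30, 1773: 365 days.
May 30, 1773 → May 30, 1774: 365 days.
May 30, 1774 → May 30, 1775: 365 days.
May 30, 1775 → May 30, 1776: 366 days (Feb 29, 1776 is in that span).
May 30, 1776 → May 30, 1777: 365 days.
May 30, 1777 → May 30, 1778: 365 days.
May 30, 1778 → May 30, 1779: 365 days.
May 30, 1779 → May 30, 1780: 366 days (Feb 29, 1780 is in that span).
May 30, 1780 → May 30, 1781: 365 days.
May 30, 1781 → May 30, 1782: 365 days.
May 30, 1782 → May 30, 1783: 365 days.
May 30, 1783 → May 30, 1784: 366 days (Feb 29, 1784 is in that span).
May 30, 1784 → May 30, 1785: 365 days.
May 30, 1785 → May 30, 1786: 365 days.
May 30, 1786 → Jun 30, 1786: 31 days (May has 31).
Jun 30, 1786 → Jul 30, 1786: 30 days (June has 30).
Jul 30, 1786 → Aug 30, 1786: 31 days (July has 31).
Aug 30, 1786 → Sep 30, 1786: 31 days (August has 31).
Sep 30, 1786 → Oct 30, 1786: 30 days (September has 30).
Oct 30, 1786 → Nov 30, 1786: 31 days (October has 31).
Nov 30, 1786 → Dec 30, 1786: 30 days (November has 30).
Dec 30, 1786 → Jan 30, 1787: 31 days (December has 31).
Jan 30, 1787 → Feb 28, 1787: 29 days (January has 31).
Feb 28, 1787 → Mar 14, 1787: 14 days.
Total: 6497 days.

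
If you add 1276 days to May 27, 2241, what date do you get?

+365 (one year) → May 27, 2242 (911 left).
+365 (one year) → May 27, 2243 (546 left).
+366 (one year; includes Feb 29, 2244) → May 27, 2244 (180 left).
May has 31 days: +5 → Jun 1, 2244 (175 left).
Jun has 30 days: +30 → Jul 1, 2244 (145 left).
Jul has 31 days: +31 → Aug 1, 2244 (114 left).
Aug has 31 days: +31 → Sep 1, 2244 (83 left).
Sep has 30 days: +30 → Oct 1, 2244 (53 left).
Oct has 31 days: +31 → Nov 1, 2244 (22 left).
+22 → Nov 23, 2244.

November 23, 2244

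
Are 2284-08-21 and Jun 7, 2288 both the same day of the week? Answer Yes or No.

Yes

From Aug 21, 2284 to Jun 7, 2288 is 1386 days.
1386 mod 7 = 0, so they are the same weekday.
(Aug 21, 2284 is a Thursday; Jun 7, 2288 is a Thursday.)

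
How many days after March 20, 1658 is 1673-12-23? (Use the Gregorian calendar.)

5757

Mar 20, 1658 → Mar 20, 1659: 365 days.
Mar 20, 1659 → Mar 20, 1660: 366 days (Feb 29, 1660 is in that span).
Mar 20, 1660 → Mar 20, 1661: 365 days.
Mar 20, 1661 → Mar 20, 1662: 365 days.
Mar 20, 1662 → Mar 20, 1663: 365 days.
Mar 20, 1663 → Mar 20, 1664: 366 days (Feb 29, 1664 is in that span).
Mar 20, 1664 → Mar 20, 1665: 365 days.
Mar 20, 1665 → Mar 20, 1666: 365 days.
Mar 20, 1666 → Mar 20, 1667: 365 days.
Mar 20, 1667 → Mar 20, 1668: 366 days (Feb 29, 1668 is in that span).
Mar 20, 1668 → Mar 20, 1669: 365 days.
Mar 20, 1669 → Mar 20, 1670: 365 days.
Mar 20, 1670 → Mar 20, 1671: 365 days.
Mar 20, 1671 → Mar 20, 1672: 366 days (Feb 29, 1672 is in that span).
Mar 20, 1672 → Mar 20, 1673: 365 days.
Mar 20, 1673 → Apr 20, 1673: 31 days (March has 31).
Apr 20, 1673 → May 20, 1673: 30 days (April has 30).
May 20, 1673 → Jun 20, 1673: 31 days (May has 31).
Jun 20, 1673 → Jul 20, 1673: 30 days (June has 30).
Jul 20, 1673 → Aug 20, 1673: 31 days (July has 31).
Aug 20, 1673 → Sep 20, 1673: 31 days (August has 31).
Sep 20, 1673 → Oct 20, 1673: 30 days (September has 30).
Oct 20, 1673 → Nov 20, 1673: 31 days (October has 31).
Nov 20, 1673 → Dec 20, 1673: 30 days (November has 30).
Dec 20, 1673 → Dec 23, 1673: 3 days.
Total: 5757 days.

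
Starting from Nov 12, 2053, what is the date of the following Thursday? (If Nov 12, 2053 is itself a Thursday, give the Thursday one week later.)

November 13, 2053

Nov 12, 2053 is a Wednesday.
From Wednesday to the next Thursday is 1 day.
Nov 12, 2053 + 1 = Nov 13, 2053.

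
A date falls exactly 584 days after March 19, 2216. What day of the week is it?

Friday

Mar 19, 2216 is a Tuesday.
584 mod 7 = 3, so 584 days after a Tuesday is Tuesday + 3 = Friday.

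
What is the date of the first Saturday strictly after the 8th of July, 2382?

July 10, 2382

Jul 8, 2382 is a Thursday.
From Thursday to the next Saturday is 2 days.
Jul 8, 2382 + 2 = Jul 10, 2382.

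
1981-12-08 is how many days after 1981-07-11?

Jul 11, 1981 → Aug 11, 1981: 31 days (July has 31).
Aug 11, 1981 → Sep 11, 1981: 31 days (August has 31).
Sep 11, 1981 → Oct 11, 1981: 30 days (September has 30).
Oct 11, 1981 → Nov 11, 1981: 31 days (October has 31).
Nov 11, 1981 → Dec 8, 1981: 27 days.
Total: 150 days.

150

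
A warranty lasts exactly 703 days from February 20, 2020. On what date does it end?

January 23, 2022

+366 (one year; includes Feb 29, 2020) → Feb 20, 2021 (337 left).
Feb has 28 days: +9 → Mar 1, 2021 (328 left).
Mar has 31 days: +31 → Apr 1, 2021 (297 left).
Apr has 30 days: +30 → May 1, 2021 (267 left).
May has 31 days: +31 → Jun 1, 2021 (236 left).
Jun has 30 days: +30 → Jul 1, 2021 (206 left).
Jul has 31 days: +31 → Aug 1, 2021 (175 left).
Aug has 31 days: +31 → Sep 1, 2021 (144 left).
Sep has 30 days: +30 → Oct 1, 2021 (114 left).
Oct has 31 days: +31 → Nov 1, 2021 (83 left).
Nov has 30 days: +30 → Dec 1, 2021 (53 left).
Dec has 31 days: +31 → Jan 1, 2022 (22 left).
+22 → Jan 23, 2022.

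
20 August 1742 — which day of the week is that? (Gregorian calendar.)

Monday

Doomsday rule: the anchor day for the 1700s is Sunday. For year 42: 42÷12 = 3 r 6, and 6÷4 = 1, so 3+6+1 = 10.
Sunday + 10 ≡ Wednesday — that's 1742's doomsday.
In August the doomsday date is Aug 8.
Aug 20 is 12 days after Aug 8; 12 mod 7 = 5, so Wednesday + 5 = Monday.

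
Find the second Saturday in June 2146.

June 11, 2146

June 1, 2146 is a Wednesday.
The first Saturday is therefore June 4 (3 days later).
The second Saturday is 4 + 1×7 = June 11.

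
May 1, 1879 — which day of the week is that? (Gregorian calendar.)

Doomsday rule: the anchor day for the 1800s is Friday. For year 79: 79÷12 = 6 r 7, and 7÷4 = 1, so 6+7+1 = 14.
Friday + 14 ≡ Friday — that's 1879's doomsday.
In May the doomsday date is May 9.
May 1 is 8 days before May 9; 8 mod 7 = 1, so Friday − 1 = Thursday.

Thursday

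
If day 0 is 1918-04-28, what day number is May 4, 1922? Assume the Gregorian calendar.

1467

Apr 28, 1918 → Apr 28, 1919: 365 days.
Apr 28, 1919 → Apr 28, 1920: 366 days (Feb 29, 1920 is in that span).
Apr 28, 1920 → Apr 28, 1921: 365 days.
Apr 28, 1921 → May 28, 1921: 30 days (April has 30).
May 28, 1921 → Jun 28, 1921: 31 days (May has 31).
Jun 28, 1921 → Jul 28, 1921: 30 days (June has 30).
Jul 28, 1921 → Aug 28, 1921: 31 days (July has 31).
Aug 28, 1921 → Sep 28, 1921: 31 days (August has 31).
Sep 28, 1921 → Oct 28, 1921: 30 days (September has 30).
Oct 28, 1921 → Nov 28, 1921: 31 days (October has 31).
Nov 28, 1921 → Dec 28, 1921: 30 days (November has 30).
Dec 28, 1921 → Jan 28, 1922: 31 days (December has 31).
Jan 28, 1922 → Feb 28, 1922: 31 days (January has 31).
Feb 28, 1922 → Mar 28, 1922: 28 days (February has 28).
Mar 28, 1922 → Apr 28, 1922: 31 days (March has 31).
Apr 28, 1922 → May 4, 1922: 6 days.
Total: 1467 days.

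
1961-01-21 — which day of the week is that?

Doomsday rule: the anchor day for the 1900s is Wednesday. For year 61: 61÷12 = 5 r 1, and 1÷4 = 0, so 5+1+0 = 6.
Wednesday + 6 ≡ Tuesday — that's 1961's doomsday.
In January the doomsday date is Jan 3 (1961 is not a leap year).
Jan 21 is 18 days after Jan 3; 18 mod 7 = 4, so Tuesday + 4 = Saturday.

Saturday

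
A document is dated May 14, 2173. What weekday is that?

Friday

Doomsday rule: the anchor day for the 2100s is Sunday. For year 73: 73÷12 = 6 r 1, and 1÷4 = 0, so 6+1+0 = 7.
Sunday + 7 ≡ Sunday — that's 2173's doomsday.
In May the doomsday date is May 9.
May 14 is 5 days after May 9; 5 mod 7 = 5, so Sunday + 5 = Friday.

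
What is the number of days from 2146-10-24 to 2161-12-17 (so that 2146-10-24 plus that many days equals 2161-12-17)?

5533

Oct 24, 2146 → Oct 24, 2147: 365 days.
Oct 24, 2147 → Oct 24, 2148: 366 days (Feb 29, 2148 is in that span).
Oct 24, 2148 → Oct 24, 2149: 365 days.
Oct 24, 2149 → Oct 24, 2150: 365 days.
Oct 24, 2150 → Oct 24, 2151: 365 days.
Oct 24, 2151 → Oct 24, 2152: 366 days (Feb 29, 2152 is in that span).
Oct 24, 2152 → Oct 24, 2153: 365 days.
Oct 24, 2153 → Oct 24, 2154: 365 days.
Oct 24, 2154 → Oct 24, 2155: 365 days.
Oct 24, 2155 → Oct 24, 2156: 366 days (Feb 29, 2156 is in that span).
Oct 24, 2156 → Oct 24, 2157: 365 days.
Oct 24, 2157 → Oct 24, 2158: 365 days.
Oct 24, 2158 → Oct 24, 2159: 365 days.
Oct 24, 2159 → Oct 24, 2160: 366 days (Feb 29, 2160 is in that span).
Oct 24, 2160 → Oct 24, 2161: 365 days.
Oct 24, 2161 → Nov 24, 2161: 31 days (October has 31).
Nov 24, 2161 → Dec 17, 2161: 23 days.
Total: 5533 days.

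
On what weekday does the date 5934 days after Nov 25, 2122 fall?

Monday

First find the weekday of Nov 25, 2122. Doomsday rule: the anchor day for the 2100s is Sunday. For year 22: 22÷12 = 1 r 10, and 10÷4 = 2, so 1+10+2 = 13.
Sunday + 13 ≡ Saturday — that's 2122's doomsday.
In November the doomsday date is Nov 7.
Nov 25 is 18 days after Nov 7; 18 mod 7 = 4, so Saturday + 4 = Wednesday.
5934 mod 7 = 5, so 5934 days after a Wednesday is Wednesday + 5 = Monday.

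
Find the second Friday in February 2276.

February 1, 2276 is a Tuesday.
The first Friday is therefore February 4 (3 days later).
The second Friday is 4 + 1×7 = February 11.

February 11, 2276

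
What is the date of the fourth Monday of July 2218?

July 27, 2218

July 1, 2218 is a Wednesday.
The first Monday is therefore July 6 (5 days later).
The fourth Monday is 6 + 3×7 = July 27.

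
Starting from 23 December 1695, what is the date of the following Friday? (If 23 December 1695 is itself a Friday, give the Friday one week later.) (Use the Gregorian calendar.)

Dec 23, 1695 is a Friday.
From Friday to the next Friday is 7 days.
Dec 23, 1695 + 7 = Dec 30, 1695.

December 30, 1695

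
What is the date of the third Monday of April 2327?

April 1, 2327 is a Friday.
The first Monday is therefore April 4 (3 days later).
The third Monday is 4 + 2×7 = April 18.

April 18, 2327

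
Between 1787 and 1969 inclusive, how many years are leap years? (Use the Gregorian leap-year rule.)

44

Multiples of 4 in [1787,1969]: 46.
Of those, multiples of 100: 2 (not leap unless ÷400).
Multiples of 400: 0.
Leap years = 46 − 2 + 0 = 44.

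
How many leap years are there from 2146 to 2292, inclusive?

36

Multiples of 4 in [2146,2292]: 37.
Of those, multiples of 100: 1 (not leap unless ÷400).
Multiples of 400: 0.
Leap years = 37 − 1 + 0 = 36.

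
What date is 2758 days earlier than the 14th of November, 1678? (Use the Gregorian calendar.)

April 27, 1671

−365 (one year) → Nov 14, 1677 (2393 left).
−365 (one year) → Nov 14, 1676 (2028 left).
−366 (one year; includes Feb 29, 1676) → Nov 14, 1675 (1662 left).
−365 (one year) → Nov 14, 1674 (1297 left).
−365 (one year) → Nov 14, 1673 (932 left).
−365 (one year) → Nov 14, 1672 (567 left).
−366 (one year; includes Feb 29, 1672) → Nov 14, 1671 (201 left).
−14 → Oct 31, 1671 (end of Oct, 31 days; 187 left).
−31 → Sep 30, 1671 (end of Sep, 30 days; 156 left).
−30 → Aug 31, 1671 (end of Aug, 31 days; 126 left).
−31 → Jul 31, 1671 (end of Jul, 31 days; 95 left).
−31 → Jun 30, 1671 (end of Jun, 30 days; 64 left).
−30 → May 31, 1671 (end of May, 31 days; 34 left).
−31 → Apr 30, 1671 (end of Apr, 30 days; 3 left).
−3 → Apr 27, 1671.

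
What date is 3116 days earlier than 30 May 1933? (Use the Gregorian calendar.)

−365 (one year) → May 30, 1932 (2751 left).
−366 (one year; includes Feb 29, 1932) → May 30, 1931 (2385 left).
−365 (one year) → May 30, 1930 (2020 left).
−365 (one year) → May 30, 1929 (1655 left).
−365 (one year) → May 30, 1928 (1290 left).
−366 (one year; includes Feb 29, 1928) → May 30, 1927 (924 left).
−365 (one year) → May 30, 1926 (559 left).
−365 (one year) → May 30, 1925 (194 left).
−30 → Apr 30, 1925 (end of Apr, 30 days; 164 left).
−30 → Mar 31, 1925 (end of Mar, 31 days; 134 left).
−31 → Feb 28, 1925 (end of Feb, 28 days; 103 left).
−28 → Jan 31, 1925 (end of Jan, 31 days; 75 left).
−31 → Dec 31, 1924 (end of Dec, 31 days; 44 left).
−31 → Nov 30, 1924 (end of Nov, 30 days; 13 left).
−13 → Nov 17, 1924.

November 17, 1924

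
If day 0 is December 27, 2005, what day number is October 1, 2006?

Dec 27, 2005 → Jan 27, 2006: 31 days (December has 31).
Jan 27, 2006 → Feb 27, 2006: 31 days (January has 31).
Feb 27, 2006 → Mar 27, 2006: 28 days (February has 28).
Mar 27, 2006 → Apr 27, 2006: 31 days (March has 31).
Apr 27, 2006 → May 27, 2006: 30 days (April has 30).
May 27, 2006 → Jun 27, 2006: 31 days (May has 31).
Jun 27, 2006 → Jul 27, 2006: 30 days (June has 30).
Jul 27, 2006 → Aug 27, 2006: 31 days (July has 31).
Aug 27, 2006 → Sep 27, 2006: 31 days (August has 31).
Sep 27, 2006 → Oct 1, 2006: 4 days.
Total: 278 days.

278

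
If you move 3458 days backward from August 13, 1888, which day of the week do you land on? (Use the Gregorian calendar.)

Monday

Aug 13, 1888 is a Monday.
3458 mod 7 = 0, so 3458 days before a Monday is Monday − 0 = Monday.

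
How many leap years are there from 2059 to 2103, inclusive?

10

Multiples of 4 in [2059,2103]: 11.
Of those, multiples of 100: 1 (not leap unless ÷400).
Multiples of 400: 0.
Leap years = 11 − 1 + 0 = 10.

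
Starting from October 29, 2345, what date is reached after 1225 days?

March 7, 2349

+365 (one year) → Oct 29, 2346 (860 left).
+365 (one year) → Oct 29, 2347 (495 left).
+366 (one year; includes Feb 29, 2348) → Oct 29, 2348 (129 left).
Oct has 31 days: +3 → Nov 1, 2348 (126 left).
Nov has 30 days: +30 → Dec 1, 2348 (96 left).
Dec has 31 days: +31 → Jan 1, 2349 (65 left).
Jan has 31 days: +31 → Feb 1, 2349 (34 left).
Feb has 28 days: +28 → Mar 1, 2349 (6 left).
+6 → Mar 7, 2349.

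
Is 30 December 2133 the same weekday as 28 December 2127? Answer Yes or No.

No

From Dec 28, 2127 to Dec 30, 2133 is 2194 days.
2194 mod 7 = 3, so they are different weekdays.
(Dec 28, 2127 is a Sunday; Dec 30, 2133 is a Wednesday.)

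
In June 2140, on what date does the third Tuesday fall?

June 21, 2140

June 1, 2140 is a Wednesday.
The first Tuesday is therefore June 7 (6 days later).
The third Tuesday is 7 + 2×7 = June 21.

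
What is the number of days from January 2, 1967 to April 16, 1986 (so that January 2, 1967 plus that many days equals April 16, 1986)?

7044

Jan 2, 1967 → Jan 2, 1968: 365 days.
Jan 2, 1968 → Jan 2, 1969: 366 days (Feb 29, 1968 is in that span).
Jan 2, 1969 → Jan 2, 1970: 365 days.
Jan 2, 1970 → Jan 2, 1971: 365 days.
Jan 2, 1971 → Jan 2, 1972: 365 days.
Jan 2, 1972 → Jan 2, 1973: 366 days (Feb 29, 1972 is in that span).
Jan 2, 1973 → Jan 2, 1974: 365 days.
Jan 2, 1974 → Jan 2, 1975: 365 days.
Jan 2, 1975 → Jan 2, 1976: 365 days.
Jan 2, 1976 → Jan 2, 1977: 366 days (Feb 29, 1976 is in that span).
Jan 2, 1977 → Jan 2, 1978: 365 days.
Jan 2, 1978 → Jan 2, 1979: 365 days.
Jan 2, 1979 → Jan 2, 1980: 365 days.
Jan 2, 1980 → Jan 2, 1981: 366 days (Feb 29, 1980 is in that span).
Jan 2, 1981 → Jan 2, 1982: 365 days.
Jan 2, 1982 → Jan 2, 1983: 365 days.
Jan 2, 1983 → Jan 2, 1984: 365 days.
Jan 2, 1984 → Jan 2, 1985: 366 days (Feb 29, 1984 is in that span).
Jan 2, 1985 → Jan 2, 1986: 365 days.
Jan 2, 1986 → Feb 2, 1986: 31 days (January has 31).
Feb 2, 1986 → Mar 2, 1986: 28 days (February has 28).
Mar 2, 1986 → Apr 2, 1986: 31 days (March has 31).
Apr 2, 1986 → Apr 16, 1986: 14 days.
Total: 7044 days.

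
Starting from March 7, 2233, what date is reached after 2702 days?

+365 (one year) → Mar 7, 2234 (2337 left).
+365 (one year) → Mar 7, 2235 (1972 left).
+366 (one year; includes Feb 29, 2236) → Mar 7, 2236 (1606 left).
+365 (one year) → Mar 7, 2237 (1241 left).
+365 (one year) → Mar 7, 2238 (876 left).
+365 (one year) → Mar 7, 2239 (511 left).
+366 (one year; includes Feb 29, 2240) → Mar 7, 2240 (145 left).
Mar has 31 days: +25 → Apr 1, 2240 (120 left).
Apr has 30 days: +30 → May 1, 2240 (90 left).
May has 31 days: +31 → Jun 1, 2240 (59 left).
Jun has 30 days: +30 → Jul 1, 2240 (29 left).
+29 → Jul 30, 2240.

July 30, 2240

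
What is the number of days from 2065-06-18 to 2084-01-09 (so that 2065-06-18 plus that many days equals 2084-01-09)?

6779

Jun 18, 2065 → Jun 18, 2066: 365 days.
Jun 18, 2066 → Jun 18, 2067: 365 days.
Jun 18, 2067 → Jun 18, 2068: 366 days (Feb 29, 2068 is in that span).
Jun 18, 2068 → Jun 18, 2069: 365 days.
Jun 18, 2069 → Jun 18, 2070: 365 days.
Jun 18, 2070 → Jun 18, 2071: 365 days.
Jun 18, 2071 → Jun 18, 2072: 366 days (Feb 29, 2072 is in that span).
Jun 18, 2072 → Jun 18, 2073: 365 days.
Jun 18, 2073 → Jun 18, 2074: 365 days.
Jun 18, 2074 → Jun 18, 2075: 365 days.
Jun 18, 2075 → Jun 18, 2076: 366 days (Feb 29, 2076 is in that span).
Jun 18, 2076 → Jun 18, 2077: 365 days.
Jun 18, 2077 → Jun 18, 2078: 365 days.
Jun 18, 2078 → Jun 18, 2079: 365 days.
Jun 18, 2079 → Jun 18, 2080: 366 days (Feb 29, 2080 is in that span).
Jun 18, 2080 → Jun 18, 2081: 365 days.
Jun 18, 2081 → Jun 18, 2082: 365 days.
Jun 18, 2082 → Jun 18, 2083: 365 days.
Jun 18, 2083 → Jul 18, 2083: 30 days (June has 30).
Jul 18, 2083 → Aug 18, 2083: 31 days (July has 31).
Aug 18, 2083 → Sep 18, 2083: 31 days (August has 31).
Sep 18, 2083 → Oct 18, 2083: 30 days (September has 30).
Oct 18, 2083 → Nov 18, 2083: 31 days (October has 31).
Nov 18, 2083 → Dec 18, 2083: 30 days (November has 30).
Dec 18, 2083 → Jan 9, 2084: 22 days.
Total: 6779 days.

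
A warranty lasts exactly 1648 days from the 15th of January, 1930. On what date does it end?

+365 (one year) → Jan 15, 1931 (1283 left).
+365 (one year) → Jan 15, 1932 (918 left).
+366 (one year; includes Feb 29, 1932) → Jan 15, 1933 (552 left).
+365 (one year) → Jan 15, 1934 (187 left).
Jan has 31 days: +17 → Feb 1, 1934 (170 left).
Feb has 28 days: +28 → Mar 1, 1934 (142 left).
Mar has 31 days: +31 → Apr 1, 1934 (111 left).
Apr has 30 days: +30 → May 1, 1934 (81 left).
May has 31 days: +31 → Jun 1, 1934 (50 left).
Jun has 30 days: +30 → Jul 1, 1934 (20 left).
+20 → Jul 21, 1934.

July 21, 1934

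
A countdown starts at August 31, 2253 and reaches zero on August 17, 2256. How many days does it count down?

1082

Aug 31, 2253 → Aug 31, 2254: 365 days.
Aug 31, 2254 → Aug 31, 2255: 365 days.
Aug 31, 2255 → Sep 30, 2255: 30 days (August has 31).
Sep 30, 2255 → Oct 30, 2255: 30 days (September has 30).
Oct 30, 2255 → Nov 30, 2255: 31 days (October has 31).
Nov 30, 2255 → Dec 30, 2255: 30 days (November has 30).
Dec 30, 2255 → Jan 30, 2256: 31 days (December has 31).
Jan 30, 2256 → Feb 29, 2256: 30 days (January has 31).
Feb 29, 2256 → Mar 29, 2256: 29 days (February has 29).
Mar 29, 2256 → Apr 29, 2256: 31 days (March has 31).
Apr 29, 2256 → May 29, 2256: 30 days (April has 30).
May 29, 2256 → Jun 29, 2256: 31 days (May has 31).
Jun 29, 2256 → Jul 29, 2256: 30 days (June has 30).
Jul 29, 2256 → Aug 17, 2256: 19 days.
Total: 1082 days.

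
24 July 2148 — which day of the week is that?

Wednesday

Doomsday rule: the anchor day for the 2100s is Sunday. For year 48: 48÷12 = 4 r 0, and 0÷4 = 0, so 4+0+0 = 4.
Sunday + 4 ≡ Thursday — that's 2148's doomsday.
In July the doomsday date is Jul 11.
Jul 24 is 13 days after Jul 11; 13 mod 7 = 6, so Thursday + 6 = Wednesday.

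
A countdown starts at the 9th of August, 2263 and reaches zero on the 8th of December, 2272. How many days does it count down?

3409

Aug 9, 2263 → Aug 9, 2264: 366 days (Feb 29, 2264 is in that span).
Aug 9, 2264 → Aug 9, 2265: 365 days.
Aug 9, 2265 → Aug 9, 2266: 365 days.
Aug 9, 2266 → Aug 9, 2267: 365 days.
Aug 9, 2267 → Aug 9, 2268: 366 days (Feb 29, 2268 is in that span).
Aug 9, 2268 → Aug 9, 2269: 365 days.
Aug 9, 2269 → Aug 9, 2270: 365 days.
Aug 9, 2270 → Aug 9, 2271: 365 days.
Aug 9, 2271 → Aug 9, 2272: 366 days (Feb 29, 2272 is in that span).
Aug 9, 2272 → Sep 9, 2272: 31 days (August has 31).
Sep 9, 2272 → Oct 9, 2272: 30 days (September has 30).
Oct 9, 2272 → Nov 9, 2272: 31 days (October has 31).
Nov 9, 2272 → Dec 8, 2272: 29 days.
Total: 3409 days.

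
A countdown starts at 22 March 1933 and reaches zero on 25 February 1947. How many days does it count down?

Mar 22, 1933 → Mar 22, 1934: 365 days.
Mar 22, 1934 → Mar 22, 1935: 365 days.
Mar 22, 1935 → Mar 22, 1936: 366 days (Feb 29, 1936 is in that span).
Mar 22, 1936 → Mar 22, 1937: 365 days.
Mar 22, 1937 → Mar 22, 1938: 365 days.
Mar 22, 1938 → Mar 22, 1939: 365 days.
Mar 22, 1939 → Mar 22, 1940: 366 days (Feb 29, 1940 is in that span).
Mar 22, 1940 → Mar 22, 1941: 365 days.
Mar 22, 1941 → Mar 22, 1942: 365 days.
Mar 22, 1942 → Mar 22, 1943: 365 days.
Mar 22, 1943 → Mar 22, 1944: 366 days (Feb 29, 1944 is in that span).
Mar 22, 1944 → Mar 22, 1945: 365 days.
Mar 22, 1945 → Mar 22, 1946: 365 days.
Mar 22, 1946 → Apr 22, 1946: 31 days (March has 31).
Apr 22, 1946 → May 22, 1946: 30 days (April has 30).
May 22, 1946 → Jun 22, 1946: 31 days (May has 31).
Jun 22, 1946 → Jul 22, 1946: 30 days (June has 30).
Jul 22, 1946 → Aug 22, 1946: 31 days (July has 31).
Aug 22, 1946 → Sep 22, 1946: 31 days (August has 31).
Sep 22, 1946 → Oct 22, 1946: 30 days (September has 30).
Oct 22, 1946 → Nov 22, 1946: 31 days (October has 31).
Nov 22, 1946 → Dec 22, 1946: 30 days (November has 30).
Dec 22, 1946 → Jan 22, 1947: 31 days (December has 31).
Jan 22, 1947 → Feb 22, 1947: 31 days (January has 31).
Feb 22, 1947 → Feb 25, 1947: 3 days.
Total: 5088 days.

5088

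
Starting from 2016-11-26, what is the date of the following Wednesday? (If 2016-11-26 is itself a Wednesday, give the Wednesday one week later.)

November 30, 2016

Nov 26, 2016 is a Saturday.
From Saturday to the next Wednesday is 4 days.
Nov 26, 2016 + 4 = Nov 30, 2016.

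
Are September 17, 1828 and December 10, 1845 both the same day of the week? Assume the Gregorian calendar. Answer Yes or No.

From Sep 17, 1828 to Dec 10, 1845 is 6293 days.
6293 mod 7 = 0, so they are the same weekday.
(Sep 17, 1828 is a Wednesday; Dec 10, 1845 is a Wednesday.)

Yes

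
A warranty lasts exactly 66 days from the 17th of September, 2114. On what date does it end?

Sep has 30 days: +14 → Oct 1, 2114 (52 left).
Oct has 31 days: +31 → Nov 1, 2114 (21 left).
+21 → Nov 22, 2114.

November 22, 2114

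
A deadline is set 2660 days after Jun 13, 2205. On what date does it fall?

+365 (one year) → Jun 13, 2206 (2295 left).
+365 (one year) → Jun 13, 2207 (1930 left).
+366 (one year; includes Feb 29, 2208) → Jun 13, 2208 (1564 left).
+365 (one year) → Jun 13, 2209 (1199 left).
+365 (one year) → Jun 13, 2210 (834 left).
+365 (one year) → Jun 13, 2211 (469 left).
+366 (one year; includes Feb 29, 2212) → Jun 13, 2212 (103 left).
Jun has 30 days: +18 → Jul 1, 2212 (85 left).
Jul has 31 days: +31 → Aug 1, 2212 (54 left).
Aug has 31 days: +31 → Sep 1, 2212 (23 left).
+23 → Sep 24, 2212.

September 24, 2212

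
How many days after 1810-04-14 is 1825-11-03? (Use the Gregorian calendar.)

Apr 14, 1810 → Apr 14, 1811: 365 days.
Apr 14, 1811 → Apr 14, 1812: 366 days (Feb 29, 1812 is in that span).
Apr 14, 1812 → Apr 14, 1813: 365 days.
Apr 14, 1813 → Apr 14, 1814: 365 days.
Apr 14, 1814 → Apr 14, 1815: 365 days.
Apr 14, 1815 → Apr 14, 1816: 366 days (Feb 29, 1816 is in that span).
Apr 14, 1816 → Apr 14, 1817: 365 days.
Apr 14, 1817 → Apr 14, 1818: 365 days.
Apr 14, 1818 → Apr 14, 1819: 365 days.
Apr 14, 1819 → Apr 14, 1820: 366 days (Feb 29, 1820 is in that span).
Apr 14, 1820 → Apr 14, 1821: 365 days.
Apr 14, 1821 → Apr 14, 1822: 365 days.
Apr 14, 1822 → Apr 14, 1823: 365 days.
Apr 14, 1823 → Apr 14, 1824: 366 days (Feb 29, 1824 is in that span).
Apr 14, 1824 → Apr 14, 1825: 365 days.
Apr 14, 1825 → May 14, 1825: 30 days (April has 30).
May 14, 1825 → Jun 14, 1825: 31 days (May has 31).
Jun 14, 1825 → Jul 14, 1825: 30 days (June has 30).
Jul 14, 1825 → Aug 14, 1825: 31 days (July has 31).
Aug 14, 1825 → Sep 14, 1825: 31 days (August has 31).
Sep 14, 1825 → Oct 14, 1825: 30 days (September has 30).
Oct 14, 1825 → Nov 3, 1825: 20 days.
Total: 5682 days.

5682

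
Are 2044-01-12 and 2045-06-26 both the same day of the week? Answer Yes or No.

From Jan 12, 2044 to Jun 26, 2045 is 531 days.
531 mod 7 = 6, so they are different weekdays.
(Jan 12, 2044 is a Tuesday; Jun 26, 2045 is a Monday.)

No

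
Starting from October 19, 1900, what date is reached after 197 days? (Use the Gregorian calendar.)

Oct has 31 days: +13 → Nov 1, 1900 (184 left).
Nov has 30 days: +30 → Dec 1, 1900 (154 left).
Dec has 31 days: +31 → Jan 1, 1901 (123 left).
Jan has 31 days: +31 → Feb 1, 1901 (92 left).
Feb has 28 days: +28 → Mar 1, 1901 (64 left).
Mar has 31 days: +31 → Apr 1, 1901 (33 left).
Apr has 30 days: +30 → May 1, 1901 (3 left).
+3 → May 4, 1901.

May 4, 1901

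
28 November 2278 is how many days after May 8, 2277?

May 8, 2277 → May 8, 2278: 365 days.
May 8, 2278 → Jun 8, 2278: 31 days (May has 31).
Jun 8, 2278 → Jul 8, 2278: 30 days (June has 30).
Jul 8, 2278 → Aug 8, 2278: 31 days (July has 31).
Aug 8, 2278 → Sep 8, 2278: 31 days (August has 31).
Sep 8, 2278 → Oct 8, 2278: 30 days (September has 30).
Oct 8, 2278 → Nov 8, 2278: 31 days (October has 31).
Nov 8, 2278 → Nov 28, 2278: 20 days.
Total: 569 days.

569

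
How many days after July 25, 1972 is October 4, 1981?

Jul 25, 1972 → Jul 25, 1973: 365 days.
Jul 25, 1973 → Jul 25, 1974: 365 days.
Jul 25, 1974 → Jul 25, 1975: 365 days.
Jul 25, 1975 → Jul 25, 1976: 366 days (Feb 29, 1976 is in that span).
Jul 25, 1976 → Jul 25, 1977: 365 days.
Jul 25, 1977 → Jul 25, 1978: 365 days.
Jul 25, 1978 → Jul 25, 1979: 365 days.
Jul 25, 1979 → Jul 25, 1980: 366 days (Feb 29, 1980 is in that span).
Jul 25, 1980 → Jul 25, 1981: 365 days.
Jul 25, 1981 → Aug 25, 1981: 31 days (July has 31).
Aug 25, 1981 → Sep 25, 1981: 31 days (August has 31).
Sep 25, 1981 → Oct 4, 1981: 9 days.
Total: 3358 days.

3358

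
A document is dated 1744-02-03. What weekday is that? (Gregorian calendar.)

Monday

Doomsday rule: the anchor day for the 1700s is Sunday. For year 44: 44÷12 = 3 r 8, and 8÷4 = 2, so 3+8+2 = 13.
Sunday + 13 ≡ Saturday — that's 1744's doomsday.
In February the doomsday date is Feb 29 (1744 is a leap year (divisible by 4)).
Feb 3 is 26 days before Feb 29; 26 mod 7 = 5, so Saturday − 5 = Monday.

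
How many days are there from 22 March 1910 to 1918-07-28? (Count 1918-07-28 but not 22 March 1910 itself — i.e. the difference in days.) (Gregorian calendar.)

3050

Mar 22, 1910 → Mar 22, 1911: 365 days.
Mar 22, 1911 → Mar 22, 1912: 366 days (Feb 29, 1912 is in that span).
Mar 22, 1912 → Mar 22, 1913: 365 days.
Mar 22, 1913 → Mar 22, 1914: 365 days.
Mar 22, 1914 → Mar 22, 1915: 365 days.
Mar 22, 1915 → Mar 22, 1916: 366 days (Feb 29, 1916 is in that span).
Mar 22, 1916 → Mar 22, 1917: 365 days.
Mar 22, 1917 → Mar 22, 1918: 365 days.
Mar 22, 1918 → Apr 22, 1918: 31 days (March has 31).
Apr 22, 1918 → May 22, 1918: 30 days (April has 30).
May 22, 1918 → Jun 22, 1918: 31 days (May has 31).
Jun 22, 1918 → Jul 22, 1918: 30 days (June has 30).
Jul 22, 1918 → Jul 28, 1918: 6 days.
Total: 3050 days.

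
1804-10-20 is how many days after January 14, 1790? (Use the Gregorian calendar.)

Jan 14, 1790 → Jan 14, 1791: 365 days.
Jan 14, 1791 → Jan 14, 1792: 365 days.
Jan 14, 1792 → Jan 14, 1793: 366 days (Feb 29, 1792 is in that span).
Jan 14, 1793 → Jan 14, 1794: 365 days.
Jan 14, 1794 → Jan 14, 1795: 365 days.
Jan 14, 1795 → Jan 14, 1796: 365 days.
Jan 14, 1796 → Jan 14, 1797: 366 days (Feb 29, 1796 is in that span).
Jan 14, 1797 → Jan 14, 1798: 365 days.
Jan 14, 1798 → Jan 14, 1799: 365 days.
Jan 14, 1799 → Jan 14, 1800: 365 days.
Jan 14, 1800 → Jan 14, 1801: 365 days.
Jan 14, 1801 → Jan 14, 1802: 365 days.
Jan 14, 1802 → Jan 14, 1803: 365 days.
Jan 14, 1803 → Jan 14, 1804: 365 days.
Jan 14, 1804 → Feb 14, 1804: 31 days (January has 31).
Feb 14, 1804 → Mar 14, 1804: 29 days (February has 29).
Mar 14, 1804 → Apr 14, 1804: 31 days (March has 31).
Apr 14, 1804 → May 14, 1804: 30 days (April has 30).
May 14, 1804 → Jun 14, 1804: 31 days (May has 31).
Jun 14, 1804 → Jul 14, 1804: 30 days (June has 30).
Jul 14, 1804 → Aug 14, 1804: 31 days (July has 31).
Aug 14, 1804 → Sep 14, 1804: 31 days (August has 31).
Sep 14, 1804 → Oct 14, 1804: 30 days (September has 30).
Oct 14, 1804 → Oct 20, 1804: 6 days.
Total: 5392 days.

5392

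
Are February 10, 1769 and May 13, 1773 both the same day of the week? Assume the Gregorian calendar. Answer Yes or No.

No

From Feb 10, 1769 to May 13, 1773 is 1553 days.
1553 mod 7 = 6, so they are different weekdays.
(Feb 10, 1769 is a Friday; May 13, 1773 is a Thursday.)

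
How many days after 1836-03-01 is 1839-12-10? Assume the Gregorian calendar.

1379

Mar 1, 1836 → Mar 1, 1837: 365 days.
Mar 1, 1837 → Mar 1, 1838: 365 days.
Mar 1, 1838 → Mar 1, 1839: 365 days.
Mar 1, 1839 → Apr 1, 1839: 31 days (March has 31).
Apr 1, 1839 → May 1, 1839: 30 days (April has 30).
May 1, 1839 → Jun 1, 1839: 31 days (May has 31).
Jun 1, 1839 → Jul 1, 1839: 30 days (June has 30).
Jul 1, 1839 → Aug 1, 1839: 31 days (July has 31).
Aug 1, 1839 → Sep 1, 1839: 31 days (August has 31).
Sep 1, 1839 → Oct 1, 1839: 30 days (September has 30).
Oct 1, 1839 → Nov 1, 1839: 31 days (October has 31).
Nov 1, 1839 → Dec 1, 1839: 30 days (November has 30).
Dec 1, 1839 → Dec 10, 1839: 9 days.
Total: 1379 days.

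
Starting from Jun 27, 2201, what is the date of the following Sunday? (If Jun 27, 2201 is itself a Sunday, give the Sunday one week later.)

June 28, 2201

Jun 27, 2201 is a Saturday.
From Saturday to the next Sunday is 1 day.
Jun 27, 2201 + 1 = Jun 28, 2201.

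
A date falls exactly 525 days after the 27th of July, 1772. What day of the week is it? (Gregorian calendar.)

Jul 27, 1772 is a Monday.
525 mod 7 = 0, so 525 days after a Monday is Monday + 0 = Monday.

Monday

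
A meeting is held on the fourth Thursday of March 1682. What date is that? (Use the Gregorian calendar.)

March 1, 1682 is a Sunday.
The first Thursday is therefore March 5 (4 days later).
The fourth Thursday is 5 + 3×7 = March 26.

March 26, 1682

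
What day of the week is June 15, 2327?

Wednesday

Doomsday rule: the anchor day for the 2300s is Wednesday. For year 27: 27÷12 = 2 r 3, and 3÷4 = 0, so 2+3+0 = 5.
Wednesday + 5 ≡ Monday — that's 2327's doomsday.
In June the doomsday date is Jun 6.
Jun 15 is 9 days after Jun 6; 9 mod 7 = 2, so Monday + 2 = Wednesday.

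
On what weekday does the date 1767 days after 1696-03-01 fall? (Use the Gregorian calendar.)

Sunday

First find the weekday of Mar 1, 1696. Doomsday rule: the anchor day for the 1600s is Tuesday. For year 96: 96÷12 = 8 r 0, and 0÷4 = 0, so 8+0+0 = 8.
Tuesday + 8 ≡ Wednesday — that's 1696's doomsday.
In March the doomsday date is Mar 14.
Mar 1 is 13 days before Mar 14; 13 mod 7 = 6, so Wednesday − 6 = Thursday.
1767 mod 7 = 3, so 1767 days after a Thursday is Thursday + 3 = Sunday.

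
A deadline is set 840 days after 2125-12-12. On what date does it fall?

March 31, 2128

+365 (one year) → Dec 12, 2126 (475 left).
+365 (one year) → Dec 12, 2127 (110 left).
Dec has 31 days: +20 → Jan 1, 2128 (90 left).
Jan has 31 days: +31 → Feb 1, 2128 (59 left).
Feb has 29 days: +29 → Mar 1, 2128 (30 left).
+30 → Mar 31, 2128.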